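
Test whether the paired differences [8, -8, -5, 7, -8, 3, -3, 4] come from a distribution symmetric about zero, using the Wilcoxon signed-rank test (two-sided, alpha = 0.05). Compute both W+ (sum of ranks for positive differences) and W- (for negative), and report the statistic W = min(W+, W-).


Step 1: Drop any zero differences (none here) and take |d_i|.
|d| = [8, 8, 5, 7, 8, 3, 3, 4]
Step 2: Midrank |d_i| (ties get averaged ranks).
ranks: |8|->7, |8|->7, |5|->4, |7|->5, |8|->7, |3|->1.5, |3|->1.5, |4|->3
Step 3: Attach original signs; sum ranks with positive sign and with negative sign.
W+ = 7 + 5 + 1.5 + 3 = 16.5
W- = 7 + 4 + 7 + 1.5 = 19.5
(Check: W+ + W- = 36 should equal n(n+1)/2 = 36.)
Step 4: Test statistic W = min(W+, W-) = 16.5.
Step 5: Ties in |d|, so use the tie-corrected normal approximation.
        E[W] = n(n+1)/4 = 8*9/4 = 18.
        Tie groups: |d|=3 (t=2), |d|=8 (t=3); sum(t^3 - t) = 30.
        Var[W] = n(n+1)(2n+1)/24 - sum(t^3-t)/48 = 1224/24 - 30/48 = 50.375.
        z = (W - E[W]) / sqrt(Var[W]) = (16.5 - 18) / 7.0975 = -0.2113.
        Two-sided p = 2*Phi(z) = 0.832621.
Step 6: alpha = 0.05. fail to reject H0.

W+ = 16.5, W- = 19.5, W = min = 16.5, p = 0.832621, fail to reject H0.


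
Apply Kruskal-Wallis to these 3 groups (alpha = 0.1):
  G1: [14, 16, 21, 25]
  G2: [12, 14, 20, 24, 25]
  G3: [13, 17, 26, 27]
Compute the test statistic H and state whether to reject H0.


Step 1: Combine all N = 13 observations and assign midranks.
sorted (value, group, rank): (12,G2,1), (13,G3,2), (14,G1,3.5), (14,G2,3.5), (16,G1,5), (17,G3,6), (20,G2,7), (21,G1,8), (24,G2,9), (25,G1,10.5), (25,G2,10.5), (26,G3,12), (27,G3,13)
Step 2: Sum ranks within each group.
R_1 = 27 (n_1 = 4)
R_2 = 31 (n_2 = 5)
R_3 = 33 (n_3 = 4)
Step 3: H = 12/(N(N+1)) * sum(R_i^2/n_i) - 3(N+1)
     = 12/(13*14) * (27^2/4 + 31^2/5 + 33^2/4) - 3*14
     = 0.065934 * 646.7 - 42
     = 0.639560.
Step 4: Ties present; correction factor C = 1 - 12/(13^3 - 13) = 0.994505. Corrected H = 0.639560 / 0.994505 = 0.643094.
Step 5: Under H0, H ~ chi^2(2); p-value = 0.725027.
Step 6: alpha = 0.1. fail to reject H0.

H = 0.6431, df = 2, p = 0.725027, fail to reject H0.


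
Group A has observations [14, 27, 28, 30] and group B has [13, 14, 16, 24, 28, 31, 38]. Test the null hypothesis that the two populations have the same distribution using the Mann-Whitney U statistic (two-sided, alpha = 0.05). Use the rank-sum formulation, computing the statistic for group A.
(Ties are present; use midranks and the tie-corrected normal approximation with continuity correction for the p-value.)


Step 1: Combine and sort all 11 observations; assign midranks.
sorted (value, group): (13,Y), (14,X), (14,Y), (16,Y), (24,Y), (27,X), (28,X), (28,Y), (30,X), (31,Y), (38,Y)
ranks: 13->1, 14->2.5, 14->2.5, 16->4, 24->5, 27->6, 28->7.5, 28->7.5, 30->9, 31->10, 38->11
Step 2: Rank sum for X: R1 = 2.5 + 6 + 7.5 + 9 = 25.
Step 3: U_X = R1 - n1(n1+1)/2 = 25 - 4*5/2 = 25 - 10 = 15.
       U_Y = n1*n2 - U_X = 28 - 15 = 13.
Step 4: Ties are present, so use the tie-corrected normal approximation (with continuity correction) for the p-value.
Step 5: p-value = 0.924376; compare to alpha = 0.05. fail to reject H0.

U_X = 15, p = 0.924376, fail to reject H0 at alpha = 0.05.


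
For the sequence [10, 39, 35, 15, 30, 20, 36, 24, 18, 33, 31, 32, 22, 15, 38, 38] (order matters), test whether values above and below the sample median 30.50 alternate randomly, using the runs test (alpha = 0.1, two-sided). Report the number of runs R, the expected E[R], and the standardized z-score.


Step 1: Compute median = 30.50; label A = above, B = below.
Labels in order: BAABBBABBAAABBAA  (n_A = 8, n_B = 8)
Step 2: Count runs R = 8.
Step 3: Under H0 (random ordering), E[R] = 2*n_A*n_B/(n_A+n_B) + 1 = 2*8*8/16 + 1 = 9.0000.
        Var[R] = 2*n_A*n_B*(2*n_A*n_B - n_A - n_B) / ((n_A+n_B)^2 * (n_A+n_B-1)) = 14336/3840 = 3.7333.
        SD[R] = 1.9322.
Step 4: Continuity-corrected z = (R + 0.5 - E[R]) / SD[R] = (8 + 0.5 - 9.0000) / 1.9322 = -0.2588.
Step 5: Two-sided p-value via normal approximation = 2*(1 - Phi(|z|)) = 0.795809.
Step 6: alpha = 0.1. fail to reject H0.

R = 8, z = -0.2588, p = 0.795809, fail to reject H0.


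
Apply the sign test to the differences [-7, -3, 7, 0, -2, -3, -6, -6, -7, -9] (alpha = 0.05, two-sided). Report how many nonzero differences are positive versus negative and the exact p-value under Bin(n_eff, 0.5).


Step 1: Discard zero differences. Original n = 10; n_eff = number of nonzero differences = 9.
Nonzero differences (with sign): -7, -3, +7, -2, -3, -6, -6, -7, -9
Step 2: Count signs: positive = 1, negative = 8.
Step 3: Under H0: P(positive) = 0.5, so the number of positives S ~ Bin(9, 0.5).
Step 4: Two-sided exact p-value = sum of Bin(9,0.5) probabilities at or below the observed probability = 0.039062.
Step 5: alpha = 0.05. reject H0.

n_eff = 9, pos = 1, neg = 8, p = 0.039062, reject H0.


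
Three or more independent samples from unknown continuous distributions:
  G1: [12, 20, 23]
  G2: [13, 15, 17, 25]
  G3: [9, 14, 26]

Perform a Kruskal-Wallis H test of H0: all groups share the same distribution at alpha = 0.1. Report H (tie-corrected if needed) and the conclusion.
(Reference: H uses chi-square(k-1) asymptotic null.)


Step 1: Combine all N = 10 observations and assign midranks.
sorted (value, group, rank): (9,G3,1), (12,G1,2), (13,G2,3), (14,G3,4), (15,G2,5), (17,G2,6), (20,G1,7), (23,G1,8), (25,G2,9), (26,G3,10)
Step 2: Sum ranks within each group.
R_1 = 17 (n_1 = 3)
R_2 = 23 (n_2 = 4)
R_3 = 15 (n_3 = 3)
Step 3: H = 12/(N(N+1)) * sum(R_i^2/n_i) - 3(N+1)
     = 12/(10*11) * (17^2/3 + 23^2/4 + 15^2/3) - 3*11
     = 0.109091 * 303.583 - 33
     = 0.118182.
Step 4: No ties, so H is used without correction.
Step 5: Under H0, H ~ chi^2(2); p-value = 0.942621.
Step 6: alpha = 0.1. fail to reject H0.

H = 0.1182, df = 2, p = 0.942621, fail to reject H0.


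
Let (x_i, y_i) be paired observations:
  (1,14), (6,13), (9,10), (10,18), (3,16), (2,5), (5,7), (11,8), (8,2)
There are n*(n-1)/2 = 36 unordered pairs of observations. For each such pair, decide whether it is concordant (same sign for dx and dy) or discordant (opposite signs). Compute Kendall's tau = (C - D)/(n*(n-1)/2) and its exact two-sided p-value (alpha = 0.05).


Step 1: Enumerate the 36 unordered pairs (i,j) with i<j and classify each by sign(x_j-x_i) * sign(y_j-y_i).
  (1,2):dx=+5,dy=-1->D; (1,3):dx=+8,dy=-4->D; (1,4):dx=+9,dy=+4->C; (1,5):dx=+2,dy=+2->C
  (1,6):dx=+1,dy=-9->D; (1,7):dx=+4,dy=-7->D; (1,8):dx=+10,dy=-6->D; (1,9):dx=+7,dy=-12->D
  (2,3):dx=+3,dy=-3->D; (2,4):dx=+4,dy=+5->C; (2,5):dx=-3,dy=+3->D; (2,6):dx=-4,dy=-8->C
  (2,7):dx=-1,dy=-6->C; (2,8):dx=+5,dy=-5->D; (2,9):dx=+2,dy=-11->D; (3,4):dx=+1,dy=+8->C
  (3,5):dx=-6,dy=+6->D; (3,6):dx=-7,dy=-5->C; (3,7):dx=-4,dy=-3->C; (3,8):dx=+2,dy=-2->D
  (3,9):dx=-1,dy=-8->C; (4,5):dx=-7,dy=-2->C; (4,6):dx=-8,dy=-13->C; (4,7):dx=-5,dy=-11->C
  (4,8):dx=+1,dy=-10->D; (4,9):dx=-2,dy=-16->C; (5,6):dx=-1,dy=-11->C; (5,7):dx=+2,dy=-9->D
  (5,8):dx=+8,dy=-8->D; (5,9):dx=+5,dy=-14->D; (6,7):dx=+3,dy=+2->C; (6,8):dx=+9,dy=+3->C
  (6,9):dx=+6,dy=-3->D; (7,8):dx=+6,dy=+1->C; (7,9):dx=+3,dy=-5->D; (8,9):dx=-3,dy=-6->C
Step 2: C = 18, D = 18, total pairs = 36.
Step 3: tau = (C - D)/(n(n-1)/2) = (18 - 18)/36 = 0.000000.
Step 4: Exact two-sided p-value (enumerate n! = 362880 permutations of y under H0): p = 1.000000.
Step 5: alpha = 0.05. fail to reject H0.

tau_b = 0.0000 (C=18, D=18), p = 1.000000, fail to reject H0.


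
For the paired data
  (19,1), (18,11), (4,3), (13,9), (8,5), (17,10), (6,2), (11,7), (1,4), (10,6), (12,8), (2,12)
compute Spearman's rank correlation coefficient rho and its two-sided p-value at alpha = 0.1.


Step 1: Rank x and y separately (midranks; no ties here).
rank(x): 19->12, 18->11, 4->3, 13->9, 8->5, 17->10, 6->4, 11->7, 1->1, 10->6, 12->8, 2->2
rank(y): 1->1, 11->11, 3->3, 9->9, 5->5, 10->10, 2->2, 7->7, 4->4, 6->6, 8->8, 12->12
Step 2: d_i = R_x(i) - R_y(i); compute d_i^2.
  (12-1)^2=121, (11-11)^2=0, (3-3)^2=0, (9-9)^2=0, (5-5)^2=0, (10-10)^2=0, (4-2)^2=4, (7-7)^2=0, (1-4)^2=9, (6-6)^2=0, (8-8)^2=0, (2-12)^2=100
sum(d^2) = 234.
Step 3: rho = 1 - 6*234 / (12*(12^2 - 1)) = 1 - 1404/1716 = 0.181818.
Step 4: Under H0, t = rho * sqrt((n-2)/(1-rho^2)) = 0.5847 ~ t(10).
Step 5: Two-sided p-value from the t-distribution with 10 df = 0.571701.
Step 6: alpha = 0.1. fail to reject H0.

rho = 0.1818, p = 0.571701, fail to reject H0 at alpha = 0.1.


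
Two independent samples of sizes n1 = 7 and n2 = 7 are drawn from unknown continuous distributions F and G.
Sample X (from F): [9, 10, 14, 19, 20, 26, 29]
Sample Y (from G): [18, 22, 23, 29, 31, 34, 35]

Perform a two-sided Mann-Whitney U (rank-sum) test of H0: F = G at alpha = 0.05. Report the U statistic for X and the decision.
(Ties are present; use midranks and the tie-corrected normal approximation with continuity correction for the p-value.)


Step 1: Combine and sort all 14 observations; assign midranks.
sorted (value, group): (9,X), (10,X), (14,X), (18,Y), (19,X), (20,X), (22,Y), (23,Y), (26,X), (29,X), (29,Y), (31,Y), (34,Y), (35,Y)
ranks: 9->1, 10->2, 14->3, 18->4, 19->5, 20->6, 22->7, 23->8, 26->9, 29->10.5, 29->10.5, 31->12, 34->13, 35->14
Step 2: Rank sum for X: R1 = 1 + 2 + 3 + 5 + 6 + 9 + 10.5 = 36.5.
Step 3: U_X = R1 - n1(n1+1)/2 = 36.5 - 7*8/2 = 36.5 - 28 = 8.5.
       U_Y = n1*n2 - U_X = 49 - 8.5 = 40.5.
Step 4: Ties are present, so use the tie-corrected normal approximation (with continuity correction) for the p-value.
Step 5: p-value = 0.047401; compare to alpha = 0.05. reject H0.

U_X = 8.5, p = 0.047401, reject H0 at alpha = 0.05.


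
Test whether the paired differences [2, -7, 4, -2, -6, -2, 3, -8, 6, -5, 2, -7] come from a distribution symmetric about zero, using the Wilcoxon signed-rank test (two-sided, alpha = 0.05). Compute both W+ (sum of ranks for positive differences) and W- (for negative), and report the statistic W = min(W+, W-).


Step 1: Drop any zero differences (none here) and take |d_i|.
|d| = [2, 7, 4, 2, 6, 2, 3, 8, 6, 5, 2, 7]
Step 2: Midrank |d_i| (ties get averaged ranks).
ranks: |2|->2.5, |7|->10.5, |4|->6, |2|->2.5, |6|->8.5, |2|->2.5, |3|->5, |8|->12, |6|->8.5, |5|->7, |2|->2.5, |7|->10.5
Step 3: Attach original signs; sum ranks with positive sign and with negative sign.
W+ = 2.5 + 6 + 5 + 8.5 + 2.5 = 24.5
W- = 10.5 + 2.5 + 8.5 + 2.5 + 12 + 7 + 10.5 = 53.5
(Check: W+ + W- = 78 should equal n(n+1)/2 = 78.)
Step 4: Test statistic W = min(W+, W-) = 24.5.
Step 5: Ties in |d|, so use the tie-corrected normal approximation.
        E[W] = n(n+1)/4 = 12*13/4 = 39.
        Tie groups: |d|=2 (t=4), |d|=6 (t=2), |d|=7 (t=2); sum(t^3 - t) = 72.
        Var[W] = n(n+1)(2n+1)/24 - sum(t^3-t)/48 = 3900/24 - 72/48 = 161.
        z = (W - E[W]) / sqrt(Var[W]) = (24.5 - 39) / 12.6886 = -1.1428.
        Two-sided p = 2*Phi(z) = 0.253138.
Step 6: alpha = 0.05. fail to reject H0.

W+ = 24.5, W- = 53.5, W = min = 24.5, p = 0.253138, fail to reject H0.


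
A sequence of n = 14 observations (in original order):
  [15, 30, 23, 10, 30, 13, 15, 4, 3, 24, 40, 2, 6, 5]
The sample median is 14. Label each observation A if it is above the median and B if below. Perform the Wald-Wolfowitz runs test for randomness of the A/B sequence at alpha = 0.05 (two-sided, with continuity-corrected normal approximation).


Step 1: Compute median = 14; label A = above, B = below.
Labels in order: AAABABABBAABBB  (n_A = 7, n_B = 7)
Step 2: Count runs R = 8.
Step 3: Under H0 (random ordering), E[R] = 2*n_A*n_B/(n_A+n_B) + 1 = 2*7*7/14 + 1 = 8.0000.
        Var[R] = 2*n_A*n_B*(2*n_A*n_B - n_A - n_B) / ((n_A+n_B)^2 * (n_A+n_B-1)) = 8232/2548 = 3.2308.
        SD[R] = 1.7974.
Step 4: R = E[R], so z = 0 with no continuity correction.
Step 5: Two-sided p-value via normal approximation = 2*(1 - Phi(|z|)) = 1.000000.
Step 6: alpha = 0.05. fail to reject H0.

R = 8, z = 0.0000, p = 1.000000, fail to reject H0.


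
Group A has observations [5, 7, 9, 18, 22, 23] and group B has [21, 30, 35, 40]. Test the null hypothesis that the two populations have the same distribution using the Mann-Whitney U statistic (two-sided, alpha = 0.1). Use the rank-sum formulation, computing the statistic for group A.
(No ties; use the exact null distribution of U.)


Step 1: Combine and sort all 10 observations; assign midranks.
sorted (value, group): (5,X), (7,X), (9,X), (18,X), (21,Y), (22,X), (23,X), (30,Y), (35,Y), (40,Y)
ranks: 5->1, 7->2, 9->3, 18->4, 21->5, 22->6, 23->7, 30->8, 35->9, 40->10
Step 2: Rank sum for X: R1 = 1 + 2 + 3 + 4 + 6 + 7 = 23.
Step 3: U_X = R1 - n1(n1+1)/2 = 23 - 6*7/2 = 23 - 21 = 2.
       U_Y = n1*n2 - U_X = 24 - 2 = 22.
Step 4: No ties, so the exact null distribution of U (based on enumerating the C(10,6) = 210 equally likely rank assignments) gives the two-sided p-value.
Step 5: p-value = 0.038095; compare to alpha = 0.1. reject H0.

U_X = 2, p = 0.038095, reject H0 at alpha = 0.1.


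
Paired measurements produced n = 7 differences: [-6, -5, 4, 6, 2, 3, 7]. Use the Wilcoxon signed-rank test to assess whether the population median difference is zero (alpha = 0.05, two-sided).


Step 1: Drop any zero differences (none here) and take |d_i|.
|d| = [6, 5, 4, 6, 2, 3, 7]
Step 2: Midrank |d_i| (ties get averaged ranks).
ranks: |6|->5.5, |5|->4, |4|->3, |6|->5.5, |2|->1, |3|->2, |7|->7
Step 3: Attach original signs; sum ranks with positive sign and with negative sign.
W+ = 3 + 5.5 + 1 + 2 + 7 = 18.5
W- = 5.5 + 4 = 9.5
(Check: W+ + W- = 28 should equal n(n+1)/2 = 28.)
Step 4: Test statistic W = min(W+, W-) = 9.5.
Step 5: Ties in |d|, so use the tie-corrected normal approximation.
        E[W] = n(n+1)/4 = 7*8/4 = 14.
        Tie groups: |d|=6 (t=2); sum(t^3 - t) = 6.
        Var[W] = n(n+1)(2n+1)/24 - sum(t^3-t)/48 = 840/24 - 6/48 = 34.875.
        z = (W - E[W]) / sqrt(Var[W]) = (9.5 - 14) / 5.9055 = -0.7620.
        Two-sided p = 2*Phi(z) = 0.446060.
Step 6: alpha = 0.05. fail to reject H0.

W+ = 18.5, W- = 9.5, W = min = 9.5, p = 0.446060, fail to reject H0.


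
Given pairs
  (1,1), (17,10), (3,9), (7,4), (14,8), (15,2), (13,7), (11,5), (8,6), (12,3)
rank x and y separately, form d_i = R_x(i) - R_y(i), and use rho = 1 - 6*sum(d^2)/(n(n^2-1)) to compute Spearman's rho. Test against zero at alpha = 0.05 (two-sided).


Step 1: Rank x and y separately (midranks; no ties here).
rank(x): 1->1, 17->10, 3->2, 7->3, 14->8, 15->9, 13->7, 11->5, 8->4, 12->6
rank(y): 1->1, 10->10, 9->9, 4->4, 8->8, 2->2, 7->7, 5->5, 6->6, 3->3
Step 2: d_i = R_x(i) - R_y(i); compute d_i^2.
  (1-1)^2=0, (10-10)^2=0, (2-9)^2=49, (3-4)^2=1, (8-8)^2=0, (9-2)^2=49, (7-7)^2=0, (5-5)^2=0, (4-6)^2=4, (6-3)^2=9
sum(d^2) = 112.
Step 3: rho = 1 - 6*112 / (10*(10^2 - 1)) = 1 - 672/990 = 0.321212.
Step 4: Under H0, t = rho * sqrt((n-2)/(1-rho^2)) = 0.9594 ~ t(8).
Step 5: Two-sided p-value from the t-distribution with 8 df = 0.365468.
Step 6: alpha = 0.05. fail to reject H0.

rho = 0.3212, p = 0.365468, fail to reject H0 at alpha = 0.05.


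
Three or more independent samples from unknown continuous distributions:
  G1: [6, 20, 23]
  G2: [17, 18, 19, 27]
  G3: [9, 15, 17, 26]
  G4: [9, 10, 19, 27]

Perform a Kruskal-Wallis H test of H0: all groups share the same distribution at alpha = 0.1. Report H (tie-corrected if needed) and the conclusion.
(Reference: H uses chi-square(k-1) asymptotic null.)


Step 1: Combine all N = 15 observations and assign midranks.
sorted (value, group, rank): (6,G1,1), (9,G3,2.5), (9,G4,2.5), (10,G4,4), (15,G3,5), (17,G2,6.5), (17,G3,6.5), (18,G2,8), (19,G2,9.5), (19,G4,9.5), (20,G1,11), (23,G1,12), (26,G3,13), (27,G2,14.5), (27,G4,14.5)
Step 2: Sum ranks within each group.
R_1 = 24 (n_1 = 3)
R_2 = 38.5 (n_2 = 4)
R_3 = 27 (n_3 = 4)
R_4 = 30.5 (n_4 = 4)
Step 3: H = 12/(N(N+1)) * sum(R_i^2/n_i) - 3(N+1)
     = 12/(15*16) * (24^2/3 + 38.5^2/4 + 27^2/4 + 30.5^2/4) - 3*16
     = 0.050000 * 977.375 - 48
     = 0.868750.
Step 4: Ties present; correction factor C = 1 - 24/(15^3 - 15) = 0.992857. Corrected H = 0.868750 / 0.992857 = 0.875000.
Step 5: Under H0, H ~ chi^2(3); p-value = 0.831456.
Step 6: alpha = 0.1. fail to reject H0.

H = 0.8750, df = 3, p = 0.831456, fail to reject H0.


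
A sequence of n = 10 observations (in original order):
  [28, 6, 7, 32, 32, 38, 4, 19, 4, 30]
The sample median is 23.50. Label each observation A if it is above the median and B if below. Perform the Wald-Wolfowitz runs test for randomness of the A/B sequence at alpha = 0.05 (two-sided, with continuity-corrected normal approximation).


Step 1: Compute median = 23.50; label A = above, B = below.
Labels in order: ABBAAABBBA  (n_A = 5, n_B = 5)
Step 2: Count runs R = 5.
Step 3: Under H0 (random ordering), E[R] = 2*n_A*n_B/(n_A+n_B) + 1 = 2*5*5/10 + 1 = 6.0000.
        Var[R] = 2*n_A*n_B*(2*n_A*n_B - n_A - n_B) / ((n_A+n_B)^2 * (n_A+n_B-1)) = 2000/900 = 2.2222.
        SD[R] = 1.4907.
Step 4: Continuity-corrected z = (R + 0.5 - E[R]) / SD[R] = (5 + 0.5 - 6.0000) / 1.4907 = -0.3354.
Step 5: Two-sided p-value via normal approximation = 2*(1 - Phi(|z|)) = 0.737316.
Step 6: alpha = 0.05. fail to reject H0.

R = 5, z = -0.3354, p = 0.737316, fail to reject H0.


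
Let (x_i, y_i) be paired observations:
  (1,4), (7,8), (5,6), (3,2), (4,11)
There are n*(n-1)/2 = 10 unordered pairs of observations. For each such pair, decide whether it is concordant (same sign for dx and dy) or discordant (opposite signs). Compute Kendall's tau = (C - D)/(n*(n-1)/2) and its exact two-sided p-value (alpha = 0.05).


Step 1: Enumerate the 10 unordered pairs (i,j) with i<j and classify each by sign(x_j-x_i) * sign(y_j-y_i).
  (1,2):dx=+6,dy=+4->C; (1,3):dx=+4,dy=+2->C; (1,4):dx=+2,dy=-2->D; (1,5):dx=+3,dy=+7->C
  (2,3):dx=-2,dy=-2->C; (2,4):dx=-4,dy=-6->C; (2,5):dx=-3,dy=+3->D; (3,4):dx=-2,dy=-4->C
  (3,5):dx=-1,dy=+5->D; (4,5):dx=+1,dy=+9->C
Step 2: C = 7, D = 3, total pairs = 10.
Step 3: tau = (C - D)/(n(n-1)/2) = (7 - 3)/10 = 0.400000.
Step 4: Exact two-sided p-value (enumerate n! = 120 permutations of y under H0): p = 0.483333.
Step 5: alpha = 0.05. fail to reject H0.

tau_b = 0.4000 (C=7, D=3), p = 0.483333, fail to reject H0.


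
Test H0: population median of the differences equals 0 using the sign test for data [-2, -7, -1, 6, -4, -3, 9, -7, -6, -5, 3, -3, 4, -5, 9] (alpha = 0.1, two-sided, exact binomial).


Step 1: Discard zero differences. Original n = 15; n_eff = number of nonzero differences = 15.
Nonzero differences (with sign): -2, -7, -1, +6, -4, -3, +9, -7, -6, -5, +3, -3, +4, -5, +9
Step 2: Count signs: positive = 5, negative = 10.
Step 3: Under H0: P(positive) = 0.5, so the number of positives S ~ Bin(15, 0.5).
Step 4: Two-sided exact p-value = sum of Bin(15,0.5) probabilities at or below the observed probability = 0.301758.
Step 5: alpha = 0.1. fail to reject H0.

n_eff = 15, pos = 5, neg = 10, p = 0.301758, fail to reject H0.


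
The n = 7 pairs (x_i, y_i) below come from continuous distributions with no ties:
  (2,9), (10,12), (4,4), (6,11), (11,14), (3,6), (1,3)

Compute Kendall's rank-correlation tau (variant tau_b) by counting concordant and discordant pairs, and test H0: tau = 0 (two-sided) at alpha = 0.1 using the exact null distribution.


Step 1: Enumerate the 21 unordered pairs (i,j) with i<j and classify each by sign(x_j-x_i) * sign(y_j-y_i).
  (1,2):dx=+8,dy=+3->C; (1,3):dx=+2,dy=-5->D; (1,4):dx=+4,dy=+2->C; (1,5):dx=+9,dy=+5->C
  (1,6):dx=+1,dy=-3->D; (1,7):dx=-1,dy=-6->C; (2,3):dx=-6,dy=-8->C; (2,4):dx=-4,dy=-1->C
  (2,5):dx=+1,dy=+2->C; (2,6):dx=-7,dy=-6->C; (2,7):dx=-9,dy=-9->C; (3,4):dx=+2,dy=+7->C
  (3,5):dx=+7,dy=+10->C; (3,6):dx=-1,dy=+2->D; (3,7):dx=-3,dy=-1->C; (4,5):dx=+5,dy=+3->C
  (4,6):dx=-3,dy=-5->C; (4,7):dx=-5,dy=-8->C; (5,6):dx=-8,dy=-8->C; (5,7):dx=-10,dy=-11->C
  (6,7):dx=-2,dy=-3->C
Step 2: C = 18, D = 3, total pairs = 21.
Step 3: tau = (C - D)/(n(n-1)/2) = (18 - 3)/21 = 0.714286.
Step 4: Exact two-sided p-value (enumerate n! = 5040 permutations of y under H0): p = 0.030159.
Step 5: alpha = 0.1. reject H0.

tau_b = 0.7143 (C=18, D=3), p = 0.030159, reject H0.


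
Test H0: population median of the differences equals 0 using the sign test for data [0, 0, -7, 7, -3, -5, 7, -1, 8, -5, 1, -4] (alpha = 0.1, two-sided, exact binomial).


Step 1: Discard zero differences. Original n = 12; n_eff = number of nonzero differences = 10.
Nonzero differences (with sign): -7, +7, -3, -5, +7, -1, +8, -5, +1, -4
Step 2: Count signs: positive = 4, negative = 6.
Step 3: Under H0: P(positive) = 0.5, so the number of positives S ~ Bin(10, 0.5).
Step 4: Two-sided exact p-value = sum of Bin(10,0.5) probabilities at or below the observed probability = 0.753906.
Step 5: alpha = 0.1. fail to reject H0.

n_eff = 10, pos = 4, neg = 6, p = 0.753906, fail to reject H0.


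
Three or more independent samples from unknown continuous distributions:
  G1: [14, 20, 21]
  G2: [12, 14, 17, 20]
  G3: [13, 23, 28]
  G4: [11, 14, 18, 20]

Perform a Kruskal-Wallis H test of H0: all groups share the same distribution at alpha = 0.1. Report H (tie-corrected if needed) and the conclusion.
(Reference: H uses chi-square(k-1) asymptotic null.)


Step 1: Combine all N = 14 observations and assign midranks.
sorted (value, group, rank): (11,G4,1), (12,G2,2), (13,G3,3), (14,G1,5), (14,G2,5), (14,G4,5), (17,G2,7), (18,G4,8), (20,G1,10), (20,G2,10), (20,G4,10), (21,G1,12), (23,G3,13), (28,G3,14)
Step 2: Sum ranks within each group.
R_1 = 27 (n_1 = 3)
R_2 = 24 (n_2 = 4)
R_3 = 30 (n_3 = 3)
R_4 = 24 (n_4 = 4)
Step 3: H = 12/(N(N+1)) * sum(R_i^2/n_i) - 3(N+1)
     = 12/(14*15) * (27^2/3 + 24^2/4 + 30^2/3 + 24^2/4) - 3*15
     = 0.057143 * 831 - 45
     = 2.485714.
Step 4: Ties present; correction factor C = 1 - 48/(14^3 - 14) = 0.982418. Corrected H = 2.485714 / 0.982418 = 2.530201.
Step 5: Under H0, H ~ chi^2(3); p-value = 0.469858.
Step 6: alpha = 0.1. fail to reject H0.

H = 2.5302, df = 3, p = 0.469858, fail to reject H0.


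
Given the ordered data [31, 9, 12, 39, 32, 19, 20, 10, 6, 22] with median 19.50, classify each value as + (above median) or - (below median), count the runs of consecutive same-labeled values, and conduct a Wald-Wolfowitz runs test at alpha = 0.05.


Step 1: Compute median = 19.50; label A = above, B = below.
Labels in order: ABBAABABBA  (n_A = 5, n_B = 5)
Step 2: Count runs R = 7.
Step 3: Under H0 (random ordering), E[R] = 2*n_A*n_B/(n_A+n_B) + 1 = 2*5*5/10 + 1 = 6.0000.
        Var[R] = 2*n_A*n_B*(2*n_A*n_B - n_A - n_B) / ((n_A+n_B)^2 * (n_A+n_B-1)) = 2000/900 = 2.2222.
        SD[R] = 1.4907.
Step 4: Continuity-corrected z = (R - 0.5 - E[R]) / SD[R] = (7 - 0.5 - 6.0000) / 1.4907 = 0.3354.
Step 5: Two-sided p-value via normal approximation = 2*(1 - Phi(|z|)) = 0.737316.
Step 6: alpha = 0.05. fail to reject H0.

R = 7, z = 0.3354, p = 0.737316, fail to reject H0.


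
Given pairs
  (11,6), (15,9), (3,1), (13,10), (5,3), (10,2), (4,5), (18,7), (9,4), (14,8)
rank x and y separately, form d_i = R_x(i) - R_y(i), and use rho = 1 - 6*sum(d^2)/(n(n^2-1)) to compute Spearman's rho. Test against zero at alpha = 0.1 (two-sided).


Step 1: Rank x and y separately (midranks; no ties here).
rank(x): 11->6, 15->9, 3->1, 13->7, 5->3, 10->5, 4->2, 18->10, 9->4, 14->8
rank(y): 6->6, 9->9, 1->1, 10->10, 3->3, 2->2, 5->5, 7->7, 4->4, 8->8
Step 2: d_i = R_x(i) - R_y(i); compute d_i^2.
  (6-6)^2=0, (9-9)^2=0, (1-1)^2=0, (7-10)^2=9, (3-3)^2=0, (5-2)^2=9, (2-5)^2=9, (10-7)^2=9, (4-4)^2=0, (8-8)^2=0
sum(d^2) = 36.
Step 3: rho = 1 - 6*36 / (10*(10^2 - 1)) = 1 - 216/990 = 0.781818.
Step 4: Under H0, t = rho * sqrt((n-2)/(1-rho^2)) = 3.5466 ~ t(8).
Step 5: Two-sided p-value from the t-distribution with 8 df = 0.007547.
Step 6: alpha = 0.1. reject H0.

rho = 0.7818, p = 0.007547, reject H0 at alpha = 0.1.


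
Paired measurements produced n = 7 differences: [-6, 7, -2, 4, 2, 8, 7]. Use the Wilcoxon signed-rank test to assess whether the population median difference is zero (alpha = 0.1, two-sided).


Step 1: Drop any zero differences (none here) and take |d_i|.
|d| = [6, 7, 2, 4, 2, 8, 7]
Step 2: Midrank |d_i| (ties get averaged ranks).
ranks: |6|->4, |7|->5.5, |2|->1.5, |4|->3, |2|->1.5, |8|->7, |7|->5.5
Step 3: Attach original signs; sum ranks with positive sign and with negative sign.
W+ = 5.5 + 3 + 1.5 + 7 + 5.5 = 22.5
W- = 4 + 1.5 = 5.5
(Check: W+ + W- = 28 should equal n(n+1)/2 = 28.)
Step 4: Test statistic W = min(W+, W-) = 5.5.
Step 5: Ties in |d|, so use the tie-corrected normal approximation.
        E[W] = n(n+1)/4 = 7*8/4 = 14.
        Tie groups: |d|=2 (t=2), |d|=7 (t=2); sum(t^3 - t) = 12.
        Var[W] = n(n+1)(2n+1)/24 - sum(t^3-t)/48 = 840/24 - 12/48 = 34.75.
        z = (W - E[W]) / sqrt(Var[W]) = (5.5 - 14) / 5.8949 = -1.4419.
        Two-sided p = 2*Phi(z) = 0.149325.
Step 6: alpha = 0.1. fail to reject H0.

W+ = 22.5, W- = 5.5, W = min = 5.5, p = 0.149325, fail to reject H0.


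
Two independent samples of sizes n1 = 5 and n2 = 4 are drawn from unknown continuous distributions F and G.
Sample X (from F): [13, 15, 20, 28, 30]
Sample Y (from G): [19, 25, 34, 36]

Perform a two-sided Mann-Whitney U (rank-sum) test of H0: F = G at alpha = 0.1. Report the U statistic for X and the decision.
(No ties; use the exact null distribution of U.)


Step 1: Combine and sort all 9 observations; assign midranks.
sorted (value, group): (13,X), (15,X), (19,Y), (20,X), (25,Y), (28,X), (30,X), (34,Y), (36,Y)
ranks: 13->1, 15->2, 19->3, 20->4, 25->5, 28->6, 30->7, 34->8, 36->9
Step 2: Rank sum for X: R1 = 1 + 2 + 4 + 6 + 7 = 20.
Step 3: U_X = R1 - n1(n1+1)/2 = 20 - 5*6/2 = 20 - 15 = 5.
       U_Y = n1*n2 - U_X = 20 - 5 = 15.
Step 4: No ties, so the exact null distribution of U (based on enumerating the C(9,5) = 126 equally likely rank assignments) gives the two-sided p-value.
Step 5: p-value = 0.285714; compare to alpha = 0.1. fail to reject H0.

U_X = 5, p = 0.285714, fail to reject H0 at alpha = 0.1.


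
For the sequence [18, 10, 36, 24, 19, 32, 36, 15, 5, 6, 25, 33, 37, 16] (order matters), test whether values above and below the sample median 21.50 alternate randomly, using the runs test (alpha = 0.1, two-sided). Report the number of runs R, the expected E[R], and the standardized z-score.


Step 1: Compute median = 21.50; label A = above, B = below.
Labels in order: BBAABAABBBAAAB  (n_A = 7, n_B = 7)
Step 2: Count runs R = 7.
Step 3: Under H0 (random ordering), E[R] = 2*n_A*n_B/(n_A+n_B) + 1 = 2*7*7/14 + 1 = 8.0000.
        Var[R] = 2*n_A*n_B*(2*n_A*n_B - n_A - n_B) / ((n_A+n_B)^2 * (n_A+n_B-1)) = 8232/2548 = 3.2308.
        SD[R] = 1.7974.
Step 4: Continuity-corrected z = (R + 0.5 - E[R]) / SD[R] = (7 + 0.5 - 8.0000) / 1.7974 = -0.2782.
Step 5: Two-sided p-value via normal approximation = 2*(1 - Phi(|z|)) = 0.780879.
Step 6: alpha = 0.1. fail to reject H0.

R = 7, z = -0.2782, p = 0.780879, fail to reject H0.


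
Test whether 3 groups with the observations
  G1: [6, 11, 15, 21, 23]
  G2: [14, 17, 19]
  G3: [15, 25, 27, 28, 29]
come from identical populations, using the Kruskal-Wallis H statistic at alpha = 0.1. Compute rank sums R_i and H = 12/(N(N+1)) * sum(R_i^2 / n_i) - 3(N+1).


Step 1: Combine all N = 13 observations and assign midranks.
sorted (value, group, rank): (6,G1,1), (11,G1,2), (14,G2,3), (15,G1,4.5), (15,G3,4.5), (17,G2,6), (19,G2,7), (21,G1,8), (23,G1,9), (25,G3,10), (27,G3,11), (28,G3,12), (29,G3,13)
Step 2: Sum ranks within each group.
R_1 = 24.5 (n_1 = 5)
R_2 = 16 (n_2 = 3)
R_3 = 50.5 (n_3 = 5)
Step 3: H = 12/(N(N+1)) * sum(R_i^2/n_i) - 3(N+1)
     = 12/(13*14) * (24.5^2/5 + 16^2/3 + 50.5^2/5) - 3*14
     = 0.065934 * 715.433 - 42
     = 5.171429.
Step 4: Ties present; correction factor C = 1 - 6/(13^3 - 13) = 0.997253. Corrected H = 5.171429 / 0.997253 = 5.185675.
Step 5: Under H0, H ~ chi^2(2); p-value = 0.074807.
Step 6: alpha = 0.1. reject H0.

H = 5.1857, df = 2, p = 0.074807, reject H0.


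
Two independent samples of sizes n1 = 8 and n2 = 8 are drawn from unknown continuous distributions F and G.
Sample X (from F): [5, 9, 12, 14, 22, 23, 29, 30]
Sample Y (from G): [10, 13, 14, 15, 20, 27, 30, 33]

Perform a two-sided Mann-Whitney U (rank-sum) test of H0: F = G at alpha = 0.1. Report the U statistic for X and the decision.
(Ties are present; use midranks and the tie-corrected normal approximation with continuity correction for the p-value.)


Step 1: Combine and sort all 16 observations; assign midranks.
sorted (value, group): (5,X), (9,X), (10,Y), (12,X), (13,Y), (14,X), (14,Y), (15,Y), (20,Y), (22,X), (23,X), (27,Y), (29,X), (30,X), (30,Y), (33,Y)
ranks: 5->1, 9->2, 10->3, 12->4, 13->5, 14->6.5, 14->6.5, 15->8, 20->9, 22->10, 23->11, 27->12, 29->13, 30->14.5, 30->14.5, 33->16
Step 2: Rank sum for X: R1 = 1 + 2 + 4 + 6.5 + 10 + 11 + 13 + 14.5 = 62.
Step 3: U_X = R1 - n1(n1+1)/2 = 62 - 8*9/2 = 62 - 36 = 26.
       U_Y = n1*n2 - U_X = 64 - 26 = 38.
Step 4: Ties are present, so use the tie-corrected normal approximation (with continuity correction) for the p-value.
Step 5: p-value = 0.562949; compare to alpha = 0.1. fail to reject H0.

U_X = 26, p = 0.562949, fail to reject H0 at alpha = 0.1.


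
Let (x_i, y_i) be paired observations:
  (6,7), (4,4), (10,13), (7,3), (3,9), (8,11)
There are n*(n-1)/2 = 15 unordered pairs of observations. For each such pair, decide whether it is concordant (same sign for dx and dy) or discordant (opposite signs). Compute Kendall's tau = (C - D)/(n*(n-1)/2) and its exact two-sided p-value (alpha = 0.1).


Step 1: Enumerate the 15 unordered pairs (i,j) with i<j and classify each by sign(x_j-x_i) * sign(y_j-y_i).
  (1,2):dx=-2,dy=-3->C; (1,3):dx=+4,dy=+6->C; (1,4):dx=+1,dy=-4->D; (1,5):dx=-3,dy=+2->D
  (1,6):dx=+2,dy=+4->C; (2,3):dx=+6,dy=+9->C; (2,4):dx=+3,dy=-1->D; (2,5):dx=-1,dy=+5->D
  (2,6):dx=+4,dy=+7->C; (3,4):dx=-3,dy=-10->C; (3,5):dx=-7,dy=-4->C; (3,6):dx=-2,dy=-2->C
  (4,5):dx=-4,dy=+6->D; (4,6):dx=+1,dy=+8->C; (5,6):dx=+5,dy=+2->C
Step 2: C = 10, D = 5, total pairs = 15.
Step 3: tau = (C - D)/(n(n-1)/2) = (10 - 5)/15 = 0.333333.
Step 4: Exact two-sided p-value (enumerate n! = 720 permutations of y under H0): p = 0.469444.
Step 5: alpha = 0.1. fail to reject H0.

tau_b = 0.3333 (C=10, D=5), p = 0.469444, fail to reject H0.


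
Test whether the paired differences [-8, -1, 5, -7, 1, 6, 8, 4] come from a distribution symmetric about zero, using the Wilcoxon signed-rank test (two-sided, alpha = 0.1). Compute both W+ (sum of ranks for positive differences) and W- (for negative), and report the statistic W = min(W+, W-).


Step 1: Drop any zero differences (none here) and take |d_i|.
|d| = [8, 1, 5, 7, 1, 6, 8, 4]
Step 2: Midrank |d_i| (ties get averaged ranks).
ranks: |8|->7.5, |1|->1.5, |5|->4, |7|->6, |1|->1.5, |6|->5, |8|->7.5, |4|->3
Step 3: Attach original signs; sum ranks with positive sign and with negative sign.
W+ = 4 + 1.5 + 5 + 7.5 + 3 = 21
W- = 7.5 + 1.5 + 6 = 15
(Check: W+ + W- = 36 should equal n(n+1)/2 = 36.)
Step 4: Test statistic W = min(W+, W-) = 15.
Step 5: Ties in |d|, so use the tie-corrected normal approximation.
        E[W] = n(n+1)/4 = 8*9/4 = 18.
        Tie groups: |d|=1 (t=2), |d|=8 (t=2); sum(t^3 - t) = 12.
        Var[W] = n(n+1)(2n+1)/24 - sum(t^3-t)/48 = 1224/24 - 12/48 = 50.75.
        z = (W - E[W]) / sqrt(Var[W]) = (15 - 18) / 7.1239 = -0.4211.
        Two-sided p = 2*Phi(z) = 0.673669.
Step 6: alpha = 0.1. fail to reject H0.

W+ = 21, W- = 15, W = min = 15, p = 0.673669, fail to reject H0.


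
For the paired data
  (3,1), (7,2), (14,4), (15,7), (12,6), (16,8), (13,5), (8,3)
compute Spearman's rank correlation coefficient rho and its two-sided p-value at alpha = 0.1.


Step 1: Rank x and y separately (midranks; no ties here).
rank(x): 3->1, 7->2, 14->6, 15->7, 12->4, 16->8, 13->5, 8->3
rank(y): 1->1, 2->2, 4->4, 7->7, 6->6, 8->8, 5->5, 3->3
Step 2: d_i = R_x(i) - R_y(i); compute d_i^2.
  (1-1)^2=0, (2-2)^2=0, (6-4)^2=4, (7-7)^2=0, (4-6)^2=4, (8-8)^2=0, (5-5)^2=0, (3-3)^2=0
sum(d^2) = 8.
Step 3: rho = 1 - 6*8 / (8*(8^2 - 1)) = 1 - 48/504 = 0.904762.
Step 4: Under H0, t = rho * sqrt((n-2)/(1-rho^2)) = 5.2034 ~ t(6).
Step 5: Two-sided p-value from the t-distribution with 6 df = 0.002008.
Step 6: alpha = 0.1. reject H0.

rho = 0.9048, p = 0.002008, reject H0 at alpha = 0.1.


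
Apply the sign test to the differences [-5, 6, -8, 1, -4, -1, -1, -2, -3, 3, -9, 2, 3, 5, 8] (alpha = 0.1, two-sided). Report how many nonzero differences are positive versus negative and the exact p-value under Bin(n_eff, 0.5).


Step 1: Discard zero differences. Original n = 15; n_eff = number of nonzero differences = 15.
Nonzero differences (with sign): -5, +6, -8, +1, -4, -1, -1, -2, -3, +3, -9, +2, +3, +5, +8
Step 2: Count signs: positive = 7, negative = 8.
Step 3: Under H0: P(positive) = 0.5, so the number of positives S ~ Bin(15, 0.5).
Step 4: Two-sided exact p-value = sum of Bin(15,0.5) probabilities at or below the observed probability = 1.000000.
Step 5: alpha = 0.1. fail to reject H0.

n_eff = 15, pos = 7, neg = 8, p = 1.000000, fail to reject H0.


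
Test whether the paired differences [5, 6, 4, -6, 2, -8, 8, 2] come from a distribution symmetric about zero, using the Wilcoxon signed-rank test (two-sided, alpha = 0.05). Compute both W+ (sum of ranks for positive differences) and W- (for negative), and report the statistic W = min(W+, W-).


Step 1: Drop any zero differences (none here) and take |d_i|.
|d| = [5, 6, 4, 6, 2, 8, 8, 2]
Step 2: Midrank |d_i| (ties get averaged ranks).
ranks: |5|->4, |6|->5.5, |4|->3, |6|->5.5, |2|->1.5, |8|->7.5, |8|->7.5, |2|->1.5
Step 3: Attach original signs; sum ranks with positive sign and with negative sign.
W+ = 4 + 5.5 + 3 + 1.5 + 7.5 + 1.5 = 23
W- = 5.5 + 7.5 = 13
(Check: W+ + W- = 36 should equal n(n+1)/2 = 36.)
Step 4: Test statistic W = min(W+, W-) = 13.
Step 5: Ties in |d|, so use the tie-corrected normal approximation.
        E[W] = n(n+1)/4 = 8*9/4 = 18.
        Tie groups: |d|=2 (t=2), |d|=6 (t=2), |d|=8 (t=2); sum(t^3 - t) = 18.
        Var[W] = n(n+1)(2n+1)/24 - sum(t^3-t)/48 = 1224/24 - 18/48 = 50.625.
        z = (W - E[W]) / sqrt(Var[W]) = (13 - 18) / 7.1151 = -0.7027.
        Two-sided p = 2*Phi(z) = 0.482225.
Step 6: alpha = 0.05. fail to reject H0.

W+ = 23, W- = 13, W = min = 13, p = 0.482225, fail to reject H0.


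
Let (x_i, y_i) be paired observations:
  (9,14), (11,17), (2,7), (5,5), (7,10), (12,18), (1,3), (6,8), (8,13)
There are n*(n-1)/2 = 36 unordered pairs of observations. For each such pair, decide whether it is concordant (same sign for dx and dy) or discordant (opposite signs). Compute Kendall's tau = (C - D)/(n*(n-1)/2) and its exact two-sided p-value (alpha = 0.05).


Step 1: Enumerate the 36 unordered pairs (i,j) with i<j and classify each by sign(x_j-x_i) * sign(y_j-y_i).
  (1,2):dx=+2,dy=+3->C; (1,3):dx=-7,dy=-7->C; (1,4):dx=-4,dy=-9->C; (1,5):dx=-2,dy=-4->C
  (1,6):dx=+3,dy=+4->C; (1,7):dx=-8,dy=-11->C; (1,8):dx=-3,dy=-6->C; (1,9):dx=-1,dy=-1->C
  (2,3):dx=-9,dy=-10->C; (2,4):dx=-6,dy=-12->C; (2,5):dx=-4,dy=-7->C; (2,6):dx=+1,dy=+1->C
  (2,7):dx=-10,dy=-14->C; (2,8):dx=-5,dy=-9->C; (2,9):dx=-3,dy=-4->C; (3,4):dx=+3,dy=-2->D
  (3,5):dx=+5,dy=+3->C; (3,6):dx=+10,dy=+11->C; (3,7):dx=-1,dy=-4->C; (3,8):dx=+4,dy=+1->C
  (3,9):dx=+6,dy=+6->C; (4,5):dx=+2,dy=+5->C; (4,6):dx=+7,dy=+13->C; (4,7):dx=-4,dy=-2->C
  (4,8):dx=+1,dy=+3->C; (4,9):dx=+3,dy=+8->C; (5,6):dx=+5,dy=+8->C; (5,7):dx=-6,dy=-7->C
  (5,8):dx=-1,dy=-2->C; (5,9):dx=+1,dy=+3->C; (6,7):dx=-11,dy=-15->C; (6,8):dx=-6,dy=-10->C
  (6,9):dx=-4,dy=-5->C; (7,8):dx=+5,dy=+5->C; (7,9):dx=+7,dy=+10->C; (8,9):dx=+2,dy=+5->C
Step 2: C = 35, D = 1, total pairs = 36.
Step 3: tau = (C - D)/(n(n-1)/2) = (35 - 1)/36 = 0.944444.
Step 4: Exact two-sided p-value (enumerate n! = 362880 permutations of y under H0): p = 0.000050.
Step 5: alpha = 0.05. reject H0.

tau_b = 0.9444 (C=35, D=1), p = 0.000050, reject H0.


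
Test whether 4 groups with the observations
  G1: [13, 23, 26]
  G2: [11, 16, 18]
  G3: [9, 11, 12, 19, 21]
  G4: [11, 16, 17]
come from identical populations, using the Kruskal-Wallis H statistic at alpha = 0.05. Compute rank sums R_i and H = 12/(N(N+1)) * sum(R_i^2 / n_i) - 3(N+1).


Step 1: Combine all N = 14 observations and assign midranks.
sorted (value, group, rank): (9,G3,1), (11,G2,3), (11,G3,3), (11,G4,3), (12,G3,5), (13,G1,6), (16,G2,7.5), (16,G4,7.5), (17,G4,9), (18,G2,10), (19,G3,11), (21,G3,12), (23,G1,13), (26,G1,14)
Step 2: Sum ranks within each group.
R_1 = 33 (n_1 = 3)
R_2 = 20.5 (n_2 = 3)
R_3 = 32 (n_3 = 5)
R_4 = 19.5 (n_4 = 3)
Step 3: H = 12/(N(N+1)) * sum(R_i^2/n_i) - 3(N+1)
     = 12/(14*15) * (33^2/3 + 20.5^2/3 + 32^2/5 + 19.5^2/3) - 3*15
     = 0.057143 * 834.633 - 45
     = 2.693333.
Step 4: Ties present; correction factor C = 1 - 30/(14^3 - 14) = 0.989011. Corrected H = 2.693333 / 0.989011 = 2.723259.
Step 5: Under H0, H ~ chi^2(3); p-value = 0.436289.
Step 6: alpha = 0.05. fail to reject H0.

H = 2.7233, df = 3, p = 0.436289, fail to reject H0.


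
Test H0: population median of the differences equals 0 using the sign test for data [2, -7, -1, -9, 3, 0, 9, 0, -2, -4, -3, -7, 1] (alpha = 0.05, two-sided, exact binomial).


Step 1: Discard zero differences. Original n = 13; n_eff = number of nonzero differences = 11.
Nonzero differences (with sign): +2, -7, -1, -9, +3, +9, -2, -4, -3, -7, +1
Step 2: Count signs: positive = 4, negative = 7.
Step 3: Under H0: P(positive) = 0.5, so the number of positives S ~ Bin(11, 0.5).
Step 4: Two-sided exact p-value = sum of Bin(11,0.5) probabilities at or below the observed probability = 0.548828.
Step 5: alpha = 0.05. fail to reject H0.

n_eff = 11, pos = 4, neg = 7, p = 0.548828, fail to reject H0.


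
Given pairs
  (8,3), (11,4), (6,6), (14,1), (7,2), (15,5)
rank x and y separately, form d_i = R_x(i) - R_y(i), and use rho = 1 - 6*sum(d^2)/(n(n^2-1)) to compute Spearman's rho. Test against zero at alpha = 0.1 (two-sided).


Step 1: Rank x and y separately (midranks; no ties here).
rank(x): 8->3, 11->4, 6->1, 14->5, 7->2, 15->6
rank(y): 3->3, 4->4, 6->6, 1->1, 2->2, 5->5
Step 2: d_i = R_x(i) - R_y(i); compute d_i^2.
  (3-3)^2=0, (4-4)^2=0, (1-6)^2=25, (5-1)^2=16, (2-2)^2=0, (6-5)^2=1
sum(d^2) = 42.
Step 3: rho = 1 - 6*42 / (6*(6^2 - 1)) = 1 - 252/210 = -0.200000.
Step 4: Under H0, t = rho * sqrt((n-2)/(1-rho^2)) = -0.4082 ~ t(4).
Step 5: Two-sided p-value from the t-distribution with 4 df = 0.704000.
Step 6: alpha = 0.1. fail to reject H0.

rho = -0.2000, p = 0.704000, fail to reject H0 at alpha = 0.1.


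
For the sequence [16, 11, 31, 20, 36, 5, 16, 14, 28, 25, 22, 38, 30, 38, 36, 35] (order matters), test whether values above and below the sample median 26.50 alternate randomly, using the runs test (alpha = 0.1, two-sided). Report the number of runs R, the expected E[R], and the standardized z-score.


Step 1: Compute median = 26.50; label A = above, B = below.
Labels in order: BBABABBBABBAAAAA  (n_A = 8, n_B = 8)
Step 2: Count runs R = 8.
Step 3: Under H0 (random ordering), E[R] = 2*n_A*n_B/(n_A+n_B) + 1 = 2*8*8/16 + 1 = 9.0000.
        Var[R] = 2*n_A*n_B*(2*n_A*n_B - n_A - n_B) / ((n_A+n_B)^2 * (n_A+n_B-1)) = 14336/3840 = 3.7333.
        SD[R] = 1.9322.
Step 4: Continuity-corrected z = (R + 0.5 - E[R]) / SD[R] = (8 + 0.5 - 9.0000) / 1.9322 = -0.2588.
Step 5: Two-sided p-value via normal approximation = 2*(1 - Phi(|z|)) = 0.795809.
Step 6: alpha = 0.1. fail to reject H0.

R = 8, z = -0.2588, p = 0.795809, fail to reject H0.


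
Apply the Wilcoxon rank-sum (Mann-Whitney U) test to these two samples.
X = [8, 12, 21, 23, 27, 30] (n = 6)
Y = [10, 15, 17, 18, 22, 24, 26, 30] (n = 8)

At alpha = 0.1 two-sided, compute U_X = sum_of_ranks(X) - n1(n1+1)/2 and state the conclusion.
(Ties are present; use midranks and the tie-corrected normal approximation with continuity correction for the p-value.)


Step 1: Combine and sort all 14 observations; assign midranks.
sorted (value, group): (8,X), (10,Y), (12,X), (15,Y), (17,Y), (18,Y), (21,X), (22,Y), (23,X), (24,Y), (26,Y), (27,X), (30,X), (30,Y)
ranks: 8->1, 10->2, 12->3, 15->4, 17->5, 18->6, 21->7, 22->8, 23->9, 24->10, 26->11, 27->12, 30->13.5, 30->13.5
Step 2: Rank sum for X: R1 = 1 + 3 + 7 + 9 + 12 + 13.5 = 45.5.
Step 3: U_X = R1 - n1(n1+1)/2 = 45.5 - 6*7/2 = 45.5 - 21 = 24.5.
       U_Y = n1*n2 - U_X = 48 - 24.5 = 23.5.
Step 4: Ties are present, so use the tie-corrected normal approximation (with continuity correction) for the p-value.
Step 5: p-value = 1.000000; compare to alpha = 0.1. fail to reject H0.

U_X = 24.5, p = 1.000000, fail to reject H0 at alpha = 0.1.


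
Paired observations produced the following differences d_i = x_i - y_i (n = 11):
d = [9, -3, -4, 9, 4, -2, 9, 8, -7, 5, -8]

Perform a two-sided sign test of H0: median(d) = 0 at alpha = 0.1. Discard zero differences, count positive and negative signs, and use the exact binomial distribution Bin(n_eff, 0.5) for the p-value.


Step 1: Discard zero differences. Original n = 11; n_eff = number of nonzero differences = 11.
Nonzero differences (with sign): +9, -3, -4, +9, +4, -2, +9, +8, -7, +5, -8
Step 2: Count signs: positive = 6, negative = 5.
Step 3: Under H0: P(positive) = 0.5, so the number of positives S ~ Bin(11, 0.5).
Step 4: Two-sided exact p-value = sum of Bin(11,0.5) probabilities at or below the observed probability = 1.000000.
Step 5: alpha = 0.1. fail to reject H0.

n_eff = 11, pos = 6, neg = 5, p = 1.000000, fail to reject H0.
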